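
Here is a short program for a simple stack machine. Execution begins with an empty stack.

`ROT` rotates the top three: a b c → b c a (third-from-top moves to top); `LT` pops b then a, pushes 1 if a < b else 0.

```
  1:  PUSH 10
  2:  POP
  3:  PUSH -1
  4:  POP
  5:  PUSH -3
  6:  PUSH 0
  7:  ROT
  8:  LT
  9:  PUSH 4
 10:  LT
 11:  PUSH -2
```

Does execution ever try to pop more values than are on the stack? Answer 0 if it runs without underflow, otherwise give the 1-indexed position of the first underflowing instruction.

PUSH 10 → [10]
POP     → []
PUSH -1 → [-1]
POP     → []
PUSH -3 → [-3]
PUSH 0  → [-3, 0]
ROT  — needs 3 operands, stack has 2 → underflow

7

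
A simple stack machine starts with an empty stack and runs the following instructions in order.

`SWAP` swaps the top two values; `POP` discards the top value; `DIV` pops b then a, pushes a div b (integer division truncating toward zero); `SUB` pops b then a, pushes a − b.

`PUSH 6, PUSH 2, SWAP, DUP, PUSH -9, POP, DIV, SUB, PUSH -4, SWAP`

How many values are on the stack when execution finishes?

2

PUSH 6  : 6
PUSH 2  : 6 2
SWAP    : 2 6
DUP     : 2 6 6
PUSH -9 : 2 6 6 -9
POP     : 2 6 6
DIV     : 2 1
SUB     : 1
PUSH -4 : 1 -4
SWAP    : -4 1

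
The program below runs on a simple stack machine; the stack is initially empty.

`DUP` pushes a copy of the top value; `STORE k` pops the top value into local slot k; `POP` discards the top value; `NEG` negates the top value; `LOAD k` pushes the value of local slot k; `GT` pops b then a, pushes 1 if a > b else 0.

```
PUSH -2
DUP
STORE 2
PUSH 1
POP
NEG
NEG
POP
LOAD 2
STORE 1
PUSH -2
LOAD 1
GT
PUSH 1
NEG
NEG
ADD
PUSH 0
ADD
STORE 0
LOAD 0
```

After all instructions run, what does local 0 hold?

PUSH -2  [-2]
DUP      [-2, -2]
STORE 2  [-2]
PUSH 1   [-2, 1]
POP      [-2]
NEG      [2]
NEG      [-2]
POP      []
LOAD 2   [-2]
STORE 1  []
PUSH -2  [-2]
LOAD 1   [-2, -2]
GT       [0]
PUSH 1   [0, 1]
NEG      [0, -1]
NEG      [0, 1]
ADD      [1]
PUSH 0   [1, 0]
ADD      [1]
STORE 0  []
LOAD 0   [1]

1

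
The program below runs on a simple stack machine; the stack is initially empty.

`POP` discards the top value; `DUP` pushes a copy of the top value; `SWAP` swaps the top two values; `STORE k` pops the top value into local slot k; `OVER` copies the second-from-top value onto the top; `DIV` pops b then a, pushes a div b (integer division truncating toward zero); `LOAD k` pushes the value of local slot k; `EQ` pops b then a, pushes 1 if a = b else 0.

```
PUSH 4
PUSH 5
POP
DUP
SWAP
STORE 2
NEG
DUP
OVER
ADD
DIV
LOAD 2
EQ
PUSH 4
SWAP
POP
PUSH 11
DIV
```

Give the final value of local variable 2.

PUSH 4  : [4]
PUSH 5  : [4, 5]
POP     : [4]
DUP     : [4, 4]
SWAP    : [4, 4]
STORE 2 : [4]
NEG     : [-4]
DUP     : [-4, -4]
OVER    : [-4, -4, -4]
ADD     : [-4, -8]
DIV     : [0]
LOAD 2  : [0, 4]
EQ      : [0]
PUSH 4  : [0, 4]
SWAP    : [4, 0]
POP     : [4]
PUSH 11 : [4, 11]
DIV     : [0]

4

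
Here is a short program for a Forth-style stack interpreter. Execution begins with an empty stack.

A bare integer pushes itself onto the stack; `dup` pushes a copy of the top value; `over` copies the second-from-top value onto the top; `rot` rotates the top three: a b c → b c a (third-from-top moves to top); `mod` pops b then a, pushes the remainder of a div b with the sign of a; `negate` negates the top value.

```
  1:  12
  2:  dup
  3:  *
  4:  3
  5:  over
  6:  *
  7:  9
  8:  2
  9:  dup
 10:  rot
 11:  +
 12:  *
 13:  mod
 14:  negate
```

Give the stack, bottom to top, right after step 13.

12    [12]
dup   [12, 12]
*     [144]
3     [144, 3]
over  [144, 3, 144]
*     [144, 432]
9     [144, 432, 9]
2     [144, 432, 9, 2]
dup   [144, 432, 9, 2, 2]
rot   [144, 432, 2, 2, 9]
+     [144, 432, 2, 11]
*     [144, 432, 22]
mod   [144, 14]

[144, 14]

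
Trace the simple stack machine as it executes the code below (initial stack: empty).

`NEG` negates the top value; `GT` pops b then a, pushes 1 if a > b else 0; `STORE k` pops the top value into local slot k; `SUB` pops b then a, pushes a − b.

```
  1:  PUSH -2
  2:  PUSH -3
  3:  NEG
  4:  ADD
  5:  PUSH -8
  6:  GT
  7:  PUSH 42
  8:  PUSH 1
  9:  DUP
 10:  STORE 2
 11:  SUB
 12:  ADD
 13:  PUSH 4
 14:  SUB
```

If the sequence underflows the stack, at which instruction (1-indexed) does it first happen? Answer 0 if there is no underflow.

PUSH -2 -> -2
PUSH -3 -> -2 -3
NEG     -> -2 3
ADD     -> 1
PUSH -8 -> 1 -8
GT      -> 1
PUSH 42 -> 1 42
PUSH 1  -> 1 42 1
DUP     -> 1 42 1 1
STORE 2 -> 1 42 1
SUB     -> 1 41
ADD     -> 42
PUSH 4  -> 42 4
SUB     -> 38

0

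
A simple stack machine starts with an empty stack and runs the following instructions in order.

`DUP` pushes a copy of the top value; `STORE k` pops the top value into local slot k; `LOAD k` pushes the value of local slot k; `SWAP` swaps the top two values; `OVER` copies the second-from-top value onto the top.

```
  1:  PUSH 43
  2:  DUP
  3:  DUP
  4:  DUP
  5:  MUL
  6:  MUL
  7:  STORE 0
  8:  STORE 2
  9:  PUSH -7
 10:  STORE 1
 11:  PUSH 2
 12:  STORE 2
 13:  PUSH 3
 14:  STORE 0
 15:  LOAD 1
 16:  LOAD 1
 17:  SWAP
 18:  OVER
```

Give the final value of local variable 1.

-7

PUSH 43 : 43
DUP     : 43 43
DUP     : 43 43 43
DUP     : 43 43 43 43
MUL     : 43 43 1849
MUL     : 43 79507
STORE 0 : 43
STORE 2 : (empty)
PUSH -7 : -7
STORE 1 : (empty)
PUSH 2  : 2
STORE 2 : (empty)
PUSH 3  : 3
STORE 0 : (empty)
LOAD 1  : -7
LOAD 1  : -7 -7
SWAP    : -7 -7
OVER    : -7 -7 -7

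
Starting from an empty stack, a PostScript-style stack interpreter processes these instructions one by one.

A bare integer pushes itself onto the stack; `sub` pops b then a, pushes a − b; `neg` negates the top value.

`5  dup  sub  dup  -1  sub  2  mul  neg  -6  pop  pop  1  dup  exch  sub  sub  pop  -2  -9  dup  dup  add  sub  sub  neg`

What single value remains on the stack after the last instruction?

5    -> 5
dup  -> 5 5
sub  -> 0
dup  -> 0 0
-1   -> 0 0 -1
sub  -> 0 1
2    -> 0 1 2
mul  -> 0 2
neg  -> 0 -2
-6   -> 0 -2 -6
pop  -> 0 -2
pop  -> 0
1    -> 0 1
dup  -> 0 1 1
exch -> 0 1 1
sub  -> 0 0
sub  -> 0
pop  -> (empty)
-2   -> -2
-9   -> -2 -9
dup  -> -2 -9 -9
dup  -> -2 -9 -9 -9
add  -> -2 -9 -18
sub  -> -2 9
sub  -> -11
neg  -> 11

11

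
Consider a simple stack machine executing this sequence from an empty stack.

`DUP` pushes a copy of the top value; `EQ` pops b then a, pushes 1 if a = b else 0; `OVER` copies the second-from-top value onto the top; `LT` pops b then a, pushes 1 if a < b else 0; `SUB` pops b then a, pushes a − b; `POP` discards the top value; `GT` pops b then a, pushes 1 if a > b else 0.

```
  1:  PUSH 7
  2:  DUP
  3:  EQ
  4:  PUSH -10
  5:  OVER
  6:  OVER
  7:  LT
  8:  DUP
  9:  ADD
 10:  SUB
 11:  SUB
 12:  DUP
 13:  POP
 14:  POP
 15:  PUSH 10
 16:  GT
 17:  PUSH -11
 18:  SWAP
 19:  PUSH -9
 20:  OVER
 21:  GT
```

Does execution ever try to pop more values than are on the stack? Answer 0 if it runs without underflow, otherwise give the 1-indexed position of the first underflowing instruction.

PUSH 7   → 7
DUP      → 7 7
EQ       → 1
PUSH -10 → 1 -10
OVER     → 1 -10 1
OVER     → 1 -10 1 -10
LT       → 1 -10 0
DUP      → 1 -10 0 0
ADD      → 1 -10 0
SUB      → 1 -10
SUB      → 11
DUP      → 11 11
POP      → 11
POP      → (empty)
PUSH 10  → 10
GT  — needs 2 operands, stack has 1 → underflow

16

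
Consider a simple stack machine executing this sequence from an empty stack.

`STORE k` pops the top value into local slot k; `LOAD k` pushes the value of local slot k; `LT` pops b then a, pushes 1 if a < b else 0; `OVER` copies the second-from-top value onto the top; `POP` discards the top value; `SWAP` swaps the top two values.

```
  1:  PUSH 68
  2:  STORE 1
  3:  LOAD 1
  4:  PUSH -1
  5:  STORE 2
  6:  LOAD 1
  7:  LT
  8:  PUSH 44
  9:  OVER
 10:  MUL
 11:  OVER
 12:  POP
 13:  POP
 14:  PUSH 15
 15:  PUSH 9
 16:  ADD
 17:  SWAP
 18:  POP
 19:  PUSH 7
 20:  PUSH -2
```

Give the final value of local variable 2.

-1

PUSH 68 : 68
STORE 1 : (empty)
LOAD 1  : 68
PUSH -1 : 68 -1
STORE 2 : 68
LOAD 1  : 68 68
LT      : 0
PUSH 44 : 0 44
OVER    : 0 44 0
MUL     : 0 0
OVER    : 0 0 0
POP     : 0 0
POP     : 0
PUSH 15 : 0 15
PUSH 9  : 0 15 9
ADD     : 0 24
SWAP    : 24 0
POP     : 24
PUSH 7  : 24 7
PUSH -2 : 24 7 -2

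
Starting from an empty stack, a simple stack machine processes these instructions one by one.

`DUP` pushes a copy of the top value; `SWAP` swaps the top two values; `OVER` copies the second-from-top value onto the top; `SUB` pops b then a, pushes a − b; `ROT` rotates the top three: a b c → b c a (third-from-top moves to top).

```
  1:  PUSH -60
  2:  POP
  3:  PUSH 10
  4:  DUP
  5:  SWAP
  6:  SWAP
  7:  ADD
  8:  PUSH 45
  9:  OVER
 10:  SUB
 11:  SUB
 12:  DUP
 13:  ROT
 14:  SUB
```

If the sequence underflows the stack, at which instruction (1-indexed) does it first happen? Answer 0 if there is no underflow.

PUSH -60  -60
POP       (empty)
PUSH 10   10
DUP       10 10
SWAP      10 10
SWAP      10 10
ADD       20
PUSH 45   20 45
OVER      20 45 20
SUB       20 25
SUB       -5
DUP       -5 -5
ROT  — needs 3 operands, stack has 2 → underflow

13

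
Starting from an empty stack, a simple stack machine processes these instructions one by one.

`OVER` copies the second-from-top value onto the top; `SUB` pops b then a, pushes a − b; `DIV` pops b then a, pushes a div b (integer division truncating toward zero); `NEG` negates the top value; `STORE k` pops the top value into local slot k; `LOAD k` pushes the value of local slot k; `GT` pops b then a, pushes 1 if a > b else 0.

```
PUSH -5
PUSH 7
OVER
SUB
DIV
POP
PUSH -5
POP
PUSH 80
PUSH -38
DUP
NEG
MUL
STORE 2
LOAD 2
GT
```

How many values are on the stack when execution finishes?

1

PUSH -5  -> -5
PUSH 7   -> -5 7
OVER     -> -5 7 -5
SUB      -> -5 12
DIV      -> 0
POP      -> (empty)
PUSH -5  -> -5
POP      -> (empty)
PUSH 80  -> 80
PUSH -38 -> 80 -38
DUP      -> 80 -38 -38
NEG      -> 80 -38 38
MUL      -> 80 -1444
STORE 2  -> 80
LOAD 2   -> 80 -1444
GT       -> 1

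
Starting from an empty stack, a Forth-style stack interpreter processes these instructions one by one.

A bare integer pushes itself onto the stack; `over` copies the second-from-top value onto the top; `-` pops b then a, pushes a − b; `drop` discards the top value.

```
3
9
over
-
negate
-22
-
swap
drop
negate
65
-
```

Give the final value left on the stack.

-81

3      -> 3
9      -> 3 9
over   -> 3 9 3
-      -> 3 6
negate -> 3 -6
-22    -> 3 -6 -22
-      -> 3 16
swap   -> 16 3
drop   -> 16
negate -> -16
65     -> -16 65
-      -> -81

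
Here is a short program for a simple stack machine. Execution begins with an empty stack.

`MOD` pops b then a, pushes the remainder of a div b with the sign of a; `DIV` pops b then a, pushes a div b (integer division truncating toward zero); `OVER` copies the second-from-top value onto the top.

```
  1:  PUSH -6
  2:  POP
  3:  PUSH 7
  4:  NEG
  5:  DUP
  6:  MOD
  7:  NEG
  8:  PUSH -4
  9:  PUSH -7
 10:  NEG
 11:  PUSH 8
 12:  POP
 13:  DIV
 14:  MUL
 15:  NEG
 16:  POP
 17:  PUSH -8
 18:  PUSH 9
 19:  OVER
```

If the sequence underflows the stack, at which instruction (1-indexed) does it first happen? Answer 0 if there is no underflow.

0

PUSH -6 : [-6]
POP     : []
PUSH 7  : [7]
NEG     : [-7]
DUP     : [-7, -7]
MOD     : [0]
NEG     : [0]
PUSH -4 : [0, -4]
PUSH -7 : [0, -4, -7]
NEG     : [0, -4, 7]
PUSH 8  : [0, -4, 7, 8]
POP     : [0, -4, 7]
DIV     : [0, 0]
MUL     : [0]
NEG     : [0]
POP     : []
PUSH -8 : [-8]
PUSH 9  : [-8, 9]
OVER    : [-8, 9, -8]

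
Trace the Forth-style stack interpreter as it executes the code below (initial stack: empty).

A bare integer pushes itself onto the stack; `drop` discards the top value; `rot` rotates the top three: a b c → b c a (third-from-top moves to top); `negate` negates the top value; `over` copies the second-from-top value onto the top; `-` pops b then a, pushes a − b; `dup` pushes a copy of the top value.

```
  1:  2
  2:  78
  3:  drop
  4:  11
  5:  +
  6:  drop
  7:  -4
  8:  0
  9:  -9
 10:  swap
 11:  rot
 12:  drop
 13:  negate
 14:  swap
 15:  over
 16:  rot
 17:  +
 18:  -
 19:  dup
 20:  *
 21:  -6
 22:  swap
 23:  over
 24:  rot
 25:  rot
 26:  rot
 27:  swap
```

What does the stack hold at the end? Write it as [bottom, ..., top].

2      -> [2]
78     -> [2, 78]
drop   -> [2]
11     -> [2, 11]
+      -> [13]
drop   -> []
-4     -> [-4]
0      -> [-4, 0]
-9     -> [-4, 0, -9]
swap   -> [-4, -9, 0]
rot    -> [-9, 0, -4]
drop   -> [-9, 0]
negate -> [-9, 0]
swap   -> [0, -9]
over   -> [0, -9, 0]
rot    -> [-9, 0, 0]
+      -> [-9, 0]
-      -> [-9]
dup    -> [-9, -9]
*      -> [81]
-6     -> [81, -6]
swap   -> [-6, 81]
over   -> [-6, 81, -6]
rot    -> [81, -6, -6]
rot    -> [-6, -6, 81]
rot    -> [-6, 81, -6]
swap   -> [-6, -6, 81]

[-6, -6, 81]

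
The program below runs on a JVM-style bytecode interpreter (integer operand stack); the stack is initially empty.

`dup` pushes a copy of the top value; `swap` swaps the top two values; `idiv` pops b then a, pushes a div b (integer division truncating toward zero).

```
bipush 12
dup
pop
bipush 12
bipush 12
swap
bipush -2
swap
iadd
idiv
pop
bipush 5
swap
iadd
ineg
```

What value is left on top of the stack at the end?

bipush 12 : [12]
dup       : [12, 12]
pop       : [12]
bipush 12 : [12, 12]
bipush 12 : [12, 12, 12]
swap      : [12, 12, 12]
bipush -2 : [12, 12, 12, -2]
swap      : [12, 12, -2, 12]
iadd      : [12, 12, 10]
idiv      : [12, 1]
pop       : [12]
bipush 5  : [12, 5]
swap      : [5, 12]
iadd      : [17]
ineg      : [-17]

-17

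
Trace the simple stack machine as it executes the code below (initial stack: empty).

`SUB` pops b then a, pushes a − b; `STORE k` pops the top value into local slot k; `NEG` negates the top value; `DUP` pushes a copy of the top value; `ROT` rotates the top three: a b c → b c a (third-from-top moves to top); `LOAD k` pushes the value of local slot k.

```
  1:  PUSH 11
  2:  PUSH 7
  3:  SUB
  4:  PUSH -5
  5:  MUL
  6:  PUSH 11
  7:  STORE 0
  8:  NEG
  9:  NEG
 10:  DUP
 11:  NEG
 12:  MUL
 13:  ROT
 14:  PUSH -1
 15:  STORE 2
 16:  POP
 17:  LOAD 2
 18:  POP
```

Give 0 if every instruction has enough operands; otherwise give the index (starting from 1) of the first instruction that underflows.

PUSH 11 → [11]
PUSH 7  → [11, 7]
SUB     → [4]
PUSH -5 → [4, -5]
MUL     → [-20]
PUSH 11 → [-20, 11]
STORE 0 → [-20]
NEG     → [20]
NEG     → [-20]
DUP     → [-20, -20]
NEG     → [-20, 20]
MUL     → [-400]
ROT  — needs 3 operands, stack has 1 → underflow

13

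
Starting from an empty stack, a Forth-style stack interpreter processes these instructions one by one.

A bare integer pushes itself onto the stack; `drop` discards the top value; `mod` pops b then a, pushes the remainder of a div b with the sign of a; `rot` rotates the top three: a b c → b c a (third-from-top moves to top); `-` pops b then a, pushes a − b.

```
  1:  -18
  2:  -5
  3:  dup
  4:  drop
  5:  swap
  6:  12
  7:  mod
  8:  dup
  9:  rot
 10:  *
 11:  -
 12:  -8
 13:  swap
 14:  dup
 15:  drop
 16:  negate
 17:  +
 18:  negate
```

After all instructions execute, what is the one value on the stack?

-28

-18    -> [-18]
-5     -> [-18, -5]
dup    -> [-18, -5, -5]
drop   -> [-18, -5]
swap   -> [-5, -18]
12     -> [-5, -18, 12]
mod    -> [-5, -6]
dup    -> [-5, -6, -6]
rot    -> [-6, -6, -5]
*      -> [-6, 30]
-      -> [-36]
-8     -> [-36, -8]
swap   -> [-8, -36]
dup    -> [-8, -36, -36]
drop   -> [-8, -36]
negate -> [-8, 36]
+      -> [28]
negate -> [-28]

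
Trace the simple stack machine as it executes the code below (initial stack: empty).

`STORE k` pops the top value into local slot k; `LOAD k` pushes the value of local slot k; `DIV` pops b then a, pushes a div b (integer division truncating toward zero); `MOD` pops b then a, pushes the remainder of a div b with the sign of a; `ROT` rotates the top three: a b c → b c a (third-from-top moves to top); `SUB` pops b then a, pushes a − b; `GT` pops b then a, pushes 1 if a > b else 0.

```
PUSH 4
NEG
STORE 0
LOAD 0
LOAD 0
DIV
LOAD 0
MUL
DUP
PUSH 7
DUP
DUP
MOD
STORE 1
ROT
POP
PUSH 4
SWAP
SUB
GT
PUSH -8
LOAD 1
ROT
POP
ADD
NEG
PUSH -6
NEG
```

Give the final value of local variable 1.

PUSH 4  : 4
NEG     : -4
STORE 0 : (empty)
LOAD 0  : -4
LOAD 0  : -4 -4
DIV     : 1
LOAD 0  : 1 -4
MUL     : -4
DUP     : -4 -4
PUSH 7  : -4 -4 7
DUP     : -4 -4 7 7
DUP     : -4 -4 7 7 7
MOD     : -4 -4 7 0
STORE 1 : -4 -4 7
ROT     : -4 7 -4
POP     : -4 7
PUSH 4  : -4 7 4
SWAP    : -4 4 7
SUB     : -4 -3
GT      : 0
PUSH -8 : 0 -8
LOAD 1  : 0 -8 0
ROT     : -8 0 0
POP     : -8 0
ADD     : -8
NEG     : 8
PUSH -6 : 8 -6
NEG     : 8 6

0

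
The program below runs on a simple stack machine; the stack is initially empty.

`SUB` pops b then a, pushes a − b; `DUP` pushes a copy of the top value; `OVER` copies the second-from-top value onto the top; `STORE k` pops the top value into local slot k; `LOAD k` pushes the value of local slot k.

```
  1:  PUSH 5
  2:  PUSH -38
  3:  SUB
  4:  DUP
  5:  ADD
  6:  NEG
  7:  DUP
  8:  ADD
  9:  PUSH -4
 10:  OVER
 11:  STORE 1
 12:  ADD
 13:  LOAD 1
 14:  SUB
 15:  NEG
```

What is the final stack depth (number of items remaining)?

PUSH 5   -> [5]
PUSH -38 -> [5, -38]
SUB      -> [43]
DUP      -> [43, 43]
ADD      -> [86]
NEG      -> [-86]
DUP      -> [-86, -86]
ADD      -> [-172]
PUSH -4  -> [-172, -4]
OVER     -> [-172, -4, -172]
STORE 1  -> [-172, -4]
ADD      -> [-176]
LOAD 1   -> [-176, -172]
SUB      -> [-4]
NEG      -> [4]

1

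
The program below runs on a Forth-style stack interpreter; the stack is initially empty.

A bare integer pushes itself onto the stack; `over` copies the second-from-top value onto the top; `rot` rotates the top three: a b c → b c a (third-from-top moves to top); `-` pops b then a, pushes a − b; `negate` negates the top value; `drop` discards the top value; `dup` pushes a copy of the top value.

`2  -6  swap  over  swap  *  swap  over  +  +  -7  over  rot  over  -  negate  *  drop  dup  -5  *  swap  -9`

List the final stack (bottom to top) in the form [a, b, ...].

2      -> 2
-6     -> 2 -6
swap   -> -6 2
over   -> -6 2 -6
swap   -> -6 -6 2
*      -> -6 -12
swap   -> -12 -6
over   -> -12 -6 -12
+      -> -12 -18
+      -> -30
-7     -> -30 -7
over   -> -30 -7 -30
rot    -> -7 -30 -30
over   -> -7 -30 -30 -30
-      -> -7 -30 0
negate -> -7 -30 0
*      -> -7 0
drop   -> -7
dup    -> -7 -7
-5     -> -7 -7 -5
*      -> -7 35
swap   -> 35 -7
-9     -> 35 -7 -9

[35, -7, -9]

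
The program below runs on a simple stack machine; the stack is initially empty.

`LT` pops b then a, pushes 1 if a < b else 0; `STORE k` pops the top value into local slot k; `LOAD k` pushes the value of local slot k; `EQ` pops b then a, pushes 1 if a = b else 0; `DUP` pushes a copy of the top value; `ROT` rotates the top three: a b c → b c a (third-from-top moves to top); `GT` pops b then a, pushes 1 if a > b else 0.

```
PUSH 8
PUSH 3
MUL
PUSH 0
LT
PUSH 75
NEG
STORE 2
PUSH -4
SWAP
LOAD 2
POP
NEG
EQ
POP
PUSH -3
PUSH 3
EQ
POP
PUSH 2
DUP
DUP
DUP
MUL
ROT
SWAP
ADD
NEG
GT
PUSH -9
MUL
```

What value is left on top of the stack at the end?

-9

PUSH 8   8
PUSH 3   8 3
MUL      24
PUSH 0   24 0
LT       0
PUSH 75  0 75
NEG      0 -75
STORE 2  0
PUSH -4  0 -4
SWAP     -4 0
LOAD 2   -4 0 -75
POP      -4 0
NEG      -4 0
EQ       0
POP      (empty)
PUSH -3  -3
PUSH 3   -3 3
EQ       0
POP      (empty)
PUSH 2   2
DUP      2 2
DUP      2 2 2
DUP      2 2 2 2
MUL      2 2 4
ROT      2 4 2
SWAP     2 2 4
ADD      2 6
NEG      2 -6
GT       1
PUSH -9  1 -9
MUL      -9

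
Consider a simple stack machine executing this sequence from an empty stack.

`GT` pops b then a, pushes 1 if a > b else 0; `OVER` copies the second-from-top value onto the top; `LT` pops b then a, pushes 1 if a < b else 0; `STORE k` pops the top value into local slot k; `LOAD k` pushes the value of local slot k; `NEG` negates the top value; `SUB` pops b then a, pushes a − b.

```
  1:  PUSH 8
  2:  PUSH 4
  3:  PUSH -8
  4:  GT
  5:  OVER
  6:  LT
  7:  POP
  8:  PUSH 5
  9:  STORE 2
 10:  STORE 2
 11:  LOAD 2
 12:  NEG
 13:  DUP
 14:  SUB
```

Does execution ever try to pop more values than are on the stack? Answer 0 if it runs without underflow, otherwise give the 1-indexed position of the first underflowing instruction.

PUSH 8  -> [8]
PUSH 4  -> [8, 4]
PUSH -8 -> [8, 4, -8]
GT      -> [8, 1]
OVER    -> [8, 1, 8]
LT      -> [8, 1]
POP     -> [8]
PUSH 5  -> [8, 5]
STORE 2 -> [8]
STORE 2 -> []
LOAD 2  -> [8]
NEG     -> [-8]
DUP     -> [-8, -8]
SUB     -> [0]

0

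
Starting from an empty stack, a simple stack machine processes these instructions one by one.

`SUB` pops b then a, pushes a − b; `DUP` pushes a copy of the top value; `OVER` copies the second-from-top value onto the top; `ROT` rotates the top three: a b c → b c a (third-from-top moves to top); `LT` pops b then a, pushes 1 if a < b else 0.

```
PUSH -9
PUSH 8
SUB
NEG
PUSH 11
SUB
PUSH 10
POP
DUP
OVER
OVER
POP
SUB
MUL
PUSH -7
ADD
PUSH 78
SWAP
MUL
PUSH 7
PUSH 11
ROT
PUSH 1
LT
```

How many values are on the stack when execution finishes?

PUSH -9 -> [-9]
PUSH 8  -> [-9, 8]
SUB     -> [-17]
NEG     -> [17]
PUSH 11 -> [17, 11]
SUB     -> [6]
PUSH 10 -> [6, 10]
POP     -> [6]
DUP     -> [6, 6]
OVER    -> [6, 6, 6]
OVER    -> [6, 6, 6, 6]
POP     -> [6, 6, 6]
SUB     -> [6, 0]
MUL     -> [0]
PUSH -7 -> [0, -7]
ADD     -> [-7]
PUSH 78 -> [-7, 78]
SWAP    -> [78, -7]
MUL     -> [-546]
PUSH 7  -> [-546, 7]
PUSH 11 -> [-546, 7, 11]
ROT     -> [7, 11, -546]
PUSH 1  -> [7, 11, -546, 1]
LT      -> [7, 11, 1]

3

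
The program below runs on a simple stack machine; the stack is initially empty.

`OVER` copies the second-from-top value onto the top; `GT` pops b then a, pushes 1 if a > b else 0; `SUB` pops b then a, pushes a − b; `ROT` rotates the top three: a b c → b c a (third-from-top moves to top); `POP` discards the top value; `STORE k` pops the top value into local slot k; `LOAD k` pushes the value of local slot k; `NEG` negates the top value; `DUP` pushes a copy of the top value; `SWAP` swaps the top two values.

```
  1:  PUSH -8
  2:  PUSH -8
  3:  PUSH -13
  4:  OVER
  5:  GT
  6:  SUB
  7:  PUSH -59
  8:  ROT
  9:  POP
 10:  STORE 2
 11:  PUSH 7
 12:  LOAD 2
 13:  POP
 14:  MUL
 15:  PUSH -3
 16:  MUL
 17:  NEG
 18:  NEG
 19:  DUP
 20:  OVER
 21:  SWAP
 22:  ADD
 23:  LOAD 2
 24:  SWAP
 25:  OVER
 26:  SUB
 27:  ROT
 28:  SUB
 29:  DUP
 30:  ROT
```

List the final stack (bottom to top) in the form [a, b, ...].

PUSH -8   -8
PUSH -8   -8 -8
PUSH -13  -8 -8 -13
OVER      -8 -8 -13 -8
GT        -8 -8 0
SUB       -8 -8
PUSH -59  -8 -8 -59
ROT       -8 -59 -8
POP       -8 -59
STORE 2   -8
PUSH 7    -8 7
LOAD 2    -8 7 -59
POP       -8 7
MUL       -56
PUSH -3   -56 -3
MUL       168
NEG       -168
NEG       168
DUP       168 168
OVER      168 168 168
SWAP      168 168 168
ADD       168 336
LOAD 2    168 336 -59
SWAP      168 -59 336
OVER      168 -59 336 -59
SUB       168 -59 395
ROT       -59 395 168
SUB       -59 227
DUP       -59 227 227
ROT       227 227 -59

[227, 227, -59]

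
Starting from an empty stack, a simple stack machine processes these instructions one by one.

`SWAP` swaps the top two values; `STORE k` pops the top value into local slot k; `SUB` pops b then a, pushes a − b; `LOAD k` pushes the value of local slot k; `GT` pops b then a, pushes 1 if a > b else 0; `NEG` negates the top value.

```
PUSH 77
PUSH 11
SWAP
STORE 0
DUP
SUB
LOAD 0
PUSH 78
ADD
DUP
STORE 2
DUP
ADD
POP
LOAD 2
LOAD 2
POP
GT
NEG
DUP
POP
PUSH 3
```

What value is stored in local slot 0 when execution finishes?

PUSH 77 : [77]
PUSH 11 : [77, 11]
SWAP    : [11, 77]
STORE 0 : [11]
DUP     : [11, 11]
SUB     : [0]
LOAD 0  : [0, 77]
PUSH 78 : [0, 77, 78]
ADD     : [0, 155]
DUP     : [0, 155, 155]
STORE 2 : [0, 155]
DUP     : [0, 155, 155]
ADD     : [0, 310]
POP     : [0]
LOAD 2  : [0, 155]
LOAD 2  : [0, 155, 155]
POP     : [0, 155]
GT      : [0]
NEG     : [0]
DUP     : [0, 0]
POP     : [0]
PUSH 3  : [0, 3]

77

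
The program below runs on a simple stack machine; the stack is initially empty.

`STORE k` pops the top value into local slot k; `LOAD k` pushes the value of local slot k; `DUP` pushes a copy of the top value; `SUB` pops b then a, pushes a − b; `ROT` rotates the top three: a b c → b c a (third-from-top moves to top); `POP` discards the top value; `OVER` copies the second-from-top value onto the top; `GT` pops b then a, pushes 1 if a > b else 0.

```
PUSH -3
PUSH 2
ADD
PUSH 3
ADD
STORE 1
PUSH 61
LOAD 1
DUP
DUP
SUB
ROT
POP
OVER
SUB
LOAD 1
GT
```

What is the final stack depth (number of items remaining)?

2

PUSH -3 → [-3]
PUSH 2  → [-3, 2]
ADD     → [-1]
PUSH 3  → [-1, 3]
ADD     → [2]
STORE 1 → []
PUSH 61 → [61]
LOAD 1  → [61, 2]
DUP     → [61, 2, 2]
DUP     → [61, 2, 2, 2]
SUB     → [61, 2, 0]
ROT     → [2, 0, 61]
POP     → [2, 0]
OVER    → [2, 0, 2]
SUB     → [2, -2]
LOAD 1  → [2, -2, 2]
GT      → [2, 0]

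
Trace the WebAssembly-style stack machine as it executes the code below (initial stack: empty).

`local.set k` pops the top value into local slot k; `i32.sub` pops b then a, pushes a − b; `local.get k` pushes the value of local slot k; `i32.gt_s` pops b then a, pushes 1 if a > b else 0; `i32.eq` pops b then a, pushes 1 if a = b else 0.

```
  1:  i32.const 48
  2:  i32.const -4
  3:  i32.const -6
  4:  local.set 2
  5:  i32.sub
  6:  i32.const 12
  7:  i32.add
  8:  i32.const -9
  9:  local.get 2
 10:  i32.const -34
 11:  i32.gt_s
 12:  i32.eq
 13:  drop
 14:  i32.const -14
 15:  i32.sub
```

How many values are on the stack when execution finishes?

1

i32.const 48   [48]
i32.const -4   [48, -4]
i32.const -6   [48, -4, -6]
local.set 2    [48, -4]
i32.sub        [52]
i32.const 12   [52, 12]
i32.add        [64]
i32.const -9   [64, -9]
local.get 2    [64, -9, -6]
i32.const -34  [64, -9, -6, -34]
i32.gt_s       [64, -9, 1]
i32.eq         [64, 0]
drop           [64]
i32.const -14  [64, -14]
i32.sub        [78]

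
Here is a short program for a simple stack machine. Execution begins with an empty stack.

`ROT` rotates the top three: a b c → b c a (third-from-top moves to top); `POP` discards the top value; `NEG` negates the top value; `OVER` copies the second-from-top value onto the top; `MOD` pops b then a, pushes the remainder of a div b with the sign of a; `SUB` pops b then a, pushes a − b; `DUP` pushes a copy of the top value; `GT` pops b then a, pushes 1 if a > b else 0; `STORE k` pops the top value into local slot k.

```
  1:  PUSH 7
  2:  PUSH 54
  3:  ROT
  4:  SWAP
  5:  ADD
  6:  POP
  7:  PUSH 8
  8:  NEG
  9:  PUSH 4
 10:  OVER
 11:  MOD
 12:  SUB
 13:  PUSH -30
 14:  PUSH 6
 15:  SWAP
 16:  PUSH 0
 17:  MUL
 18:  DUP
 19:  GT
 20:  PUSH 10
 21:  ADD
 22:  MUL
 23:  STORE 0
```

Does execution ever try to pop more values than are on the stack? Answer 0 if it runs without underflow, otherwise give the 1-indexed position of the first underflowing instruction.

3

PUSH 7  → [7]
PUSH 54 → [7, 54]
ROT  — needs 3 operands, stack has 2 → underflow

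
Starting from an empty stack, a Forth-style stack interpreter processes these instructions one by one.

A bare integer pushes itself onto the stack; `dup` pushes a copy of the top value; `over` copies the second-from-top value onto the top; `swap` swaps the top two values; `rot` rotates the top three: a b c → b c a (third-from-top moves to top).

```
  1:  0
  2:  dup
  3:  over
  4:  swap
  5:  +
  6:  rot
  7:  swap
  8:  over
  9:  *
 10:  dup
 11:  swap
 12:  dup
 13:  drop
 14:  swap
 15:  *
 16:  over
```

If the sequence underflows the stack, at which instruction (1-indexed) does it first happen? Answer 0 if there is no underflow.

6

0     [0]
dup   [0, 0]
over  [0, 0, 0]
swap  [0, 0, 0]
+     [0, 0]
rot  — needs 3 operands, stack has 2 → underflow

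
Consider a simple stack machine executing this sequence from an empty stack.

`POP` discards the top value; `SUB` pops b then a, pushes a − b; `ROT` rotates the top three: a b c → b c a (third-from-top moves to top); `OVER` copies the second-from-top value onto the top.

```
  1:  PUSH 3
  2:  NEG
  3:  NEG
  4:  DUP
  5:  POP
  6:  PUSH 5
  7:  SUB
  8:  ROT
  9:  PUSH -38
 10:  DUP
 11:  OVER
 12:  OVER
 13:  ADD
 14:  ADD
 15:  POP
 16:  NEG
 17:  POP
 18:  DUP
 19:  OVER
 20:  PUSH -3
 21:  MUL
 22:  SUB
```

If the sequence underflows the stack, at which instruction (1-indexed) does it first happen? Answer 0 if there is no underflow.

PUSH 3 → 3
NEG    → -3
NEG    → 3
DUP    → 3 3
POP    → 3
PUSH 5 → 3 5
SUB    → -2
ROT  — needs 3 operands, stack has 1 → underflow

8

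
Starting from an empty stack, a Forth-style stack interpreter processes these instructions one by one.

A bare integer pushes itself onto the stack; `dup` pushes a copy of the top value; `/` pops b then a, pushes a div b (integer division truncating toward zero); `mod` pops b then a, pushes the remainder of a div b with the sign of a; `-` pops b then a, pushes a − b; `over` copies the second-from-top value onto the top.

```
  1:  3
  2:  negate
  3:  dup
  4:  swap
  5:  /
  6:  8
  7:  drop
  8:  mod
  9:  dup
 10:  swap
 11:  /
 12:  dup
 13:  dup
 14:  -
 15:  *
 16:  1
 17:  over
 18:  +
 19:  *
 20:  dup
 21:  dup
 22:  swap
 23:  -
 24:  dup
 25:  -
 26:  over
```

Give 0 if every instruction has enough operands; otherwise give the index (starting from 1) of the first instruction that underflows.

8

3       3
negate  -3
dup     -3 -3
swap    -3 -3
/       1
8       1 8
drop    1
mod  — needs 2 operands, stack has 1 → underflow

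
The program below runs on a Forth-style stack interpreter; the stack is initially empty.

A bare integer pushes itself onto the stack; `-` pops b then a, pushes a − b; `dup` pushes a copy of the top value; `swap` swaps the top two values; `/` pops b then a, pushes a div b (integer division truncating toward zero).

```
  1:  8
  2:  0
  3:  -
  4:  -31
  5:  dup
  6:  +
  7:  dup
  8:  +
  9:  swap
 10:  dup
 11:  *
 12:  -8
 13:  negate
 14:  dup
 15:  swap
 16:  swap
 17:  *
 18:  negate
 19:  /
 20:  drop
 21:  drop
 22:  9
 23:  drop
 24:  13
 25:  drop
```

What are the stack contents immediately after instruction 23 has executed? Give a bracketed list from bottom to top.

[]

8      : [8]
0      : [8, 0]
-      : [8]
-31    : [8, -31]
dup    : [8, -31, -31]
+      : [8, -62]
dup    : [8, -62, -62]
+      : [8, -124]
swap   : [-124, 8]
dup    : [-124, 8, 8]
*      : [-124, 64]
-8     : [-124, 64, -8]
negate : [-124, 64, 8]
dup    : [-124, 64, 8, 8]
swap   : [-124, 64, 8, 8]
swap   : [-124, 64, 8, 8]
*      : [-124, 64, 64]
negate : [-124, 64, -64]
/      : [-124, -1]
drop   : [-124]
drop   : []
9      : [9]
drop   : []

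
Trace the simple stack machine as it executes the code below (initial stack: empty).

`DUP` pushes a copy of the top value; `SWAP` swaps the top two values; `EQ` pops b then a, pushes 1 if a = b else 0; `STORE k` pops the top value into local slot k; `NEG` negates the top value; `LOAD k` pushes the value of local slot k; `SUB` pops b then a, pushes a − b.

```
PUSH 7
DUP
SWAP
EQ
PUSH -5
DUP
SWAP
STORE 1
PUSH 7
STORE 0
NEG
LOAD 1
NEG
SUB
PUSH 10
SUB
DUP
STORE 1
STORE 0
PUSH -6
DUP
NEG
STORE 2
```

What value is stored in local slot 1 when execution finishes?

PUSH 7  : [7]
DUP     : [7, 7]
SWAP    : [7, 7]
EQ      : [1]
PUSH -5 : [1, -5]
DUP     : [1, -5, -5]
SWAP    : [1, -5, -5]
STORE 1 : [1, -5]
PUSH 7  : [1, -5, 7]
STORE 0 : [1, -5]
NEG     : [1, 5]
LOAD 1  : [1, 5, -5]
NEG     : [1, 5, 5]
SUB     : [1, 0]
PUSH 10 : [1, 0, 10]
SUB     : [1, -10]
DUP     : [1, -10, -10]
STORE 1 : [1, -10]
STORE 0 : [1]
PUSH -6 : [1, -6]
DUP     : [1, -6, -6]
NEG     : [1, -6, 6]
STORE 2 : [1, -6]

-10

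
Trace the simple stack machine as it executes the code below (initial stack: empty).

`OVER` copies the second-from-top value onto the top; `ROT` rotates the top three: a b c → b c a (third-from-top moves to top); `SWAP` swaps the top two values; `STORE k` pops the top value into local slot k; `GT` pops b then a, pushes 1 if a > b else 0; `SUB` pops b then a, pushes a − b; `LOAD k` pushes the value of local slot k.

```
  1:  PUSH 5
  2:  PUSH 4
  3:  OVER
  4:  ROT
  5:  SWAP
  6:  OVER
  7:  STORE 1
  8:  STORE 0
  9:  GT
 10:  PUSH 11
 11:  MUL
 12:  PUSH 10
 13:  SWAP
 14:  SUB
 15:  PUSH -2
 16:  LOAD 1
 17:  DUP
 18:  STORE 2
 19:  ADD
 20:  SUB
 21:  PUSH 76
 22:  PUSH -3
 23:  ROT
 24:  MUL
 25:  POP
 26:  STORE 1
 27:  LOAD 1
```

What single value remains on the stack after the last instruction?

76

PUSH 5   5
PUSH 4   5 4
OVER     5 4 5
ROT      4 5 5
SWAP     4 5 5
OVER     4 5 5 5
STORE 1  4 5 5
STORE 0  4 5
GT       0
PUSH 11  0 11
MUL      0
PUSH 10  0 10
SWAP     10 0
SUB      10
PUSH -2  10 -2
LOAD 1   10 -2 5
DUP      10 -2 5 5
STORE 2  10 -2 5
ADD      10 3
SUB      7
PUSH 76  7 76
PUSH -3  7 76 -3
ROT      76 -3 7
MUL      76 -21
POP      76
STORE 1  (empty)
LOAD 1   76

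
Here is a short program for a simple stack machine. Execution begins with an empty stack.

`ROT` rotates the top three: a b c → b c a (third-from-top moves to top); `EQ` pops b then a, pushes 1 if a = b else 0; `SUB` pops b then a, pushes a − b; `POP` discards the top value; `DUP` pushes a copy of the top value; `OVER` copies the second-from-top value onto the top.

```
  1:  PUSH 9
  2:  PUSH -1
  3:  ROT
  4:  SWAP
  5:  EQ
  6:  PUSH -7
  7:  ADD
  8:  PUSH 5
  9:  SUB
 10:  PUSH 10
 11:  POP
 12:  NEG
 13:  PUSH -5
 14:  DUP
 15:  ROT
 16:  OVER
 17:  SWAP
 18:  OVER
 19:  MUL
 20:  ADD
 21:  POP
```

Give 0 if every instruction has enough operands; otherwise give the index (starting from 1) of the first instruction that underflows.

PUSH 9  -> 9
PUSH -1 -> 9 -1
ROT  — needs 3 operands, stack has 2 → underflow

3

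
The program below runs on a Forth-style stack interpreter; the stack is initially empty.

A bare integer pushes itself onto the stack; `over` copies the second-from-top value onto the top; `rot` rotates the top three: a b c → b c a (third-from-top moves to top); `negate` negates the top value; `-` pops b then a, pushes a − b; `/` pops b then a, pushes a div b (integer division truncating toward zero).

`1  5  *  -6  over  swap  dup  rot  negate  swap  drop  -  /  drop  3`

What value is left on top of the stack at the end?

3

1      -> 1
5      -> 1 5
*      -> 5
-6     -> 5 -6
over   -> 5 -6 5
swap   -> 5 5 -6
dup    -> 5 5 -6 -6
rot    -> 5 -6 -6 5
negate -> 5 -6 -6 -5
swap   -> 5 -6 -5 -6
drop   -> 5 -6 -5
-      -> 5 -1
/      -> -5
drop   -> (empty)
3      -> 3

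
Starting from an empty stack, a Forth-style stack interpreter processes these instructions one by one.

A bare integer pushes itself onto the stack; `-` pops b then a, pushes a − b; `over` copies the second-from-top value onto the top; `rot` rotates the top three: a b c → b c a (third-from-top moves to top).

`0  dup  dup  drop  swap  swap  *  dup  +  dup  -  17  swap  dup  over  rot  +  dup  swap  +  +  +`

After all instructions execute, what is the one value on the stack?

0    → 0
dup  → 0 0
dup  → 0 0 0
drop → 0 0
swap → 0 0
swap → 0 0
*    → 0
dup  → 0 0
+    → 0
dup  → 0 0
-    → 0
17   → 0 17
swap → 17 0
dup  → 17 0 0
over → 17 0 0 0
rot  → 17 0 0 0
+    → 17 0 0
dup  → 17 0 0 0
swap → 17 0 0 0
+    → 17 0 0
+    → 17 0
+    → 17

17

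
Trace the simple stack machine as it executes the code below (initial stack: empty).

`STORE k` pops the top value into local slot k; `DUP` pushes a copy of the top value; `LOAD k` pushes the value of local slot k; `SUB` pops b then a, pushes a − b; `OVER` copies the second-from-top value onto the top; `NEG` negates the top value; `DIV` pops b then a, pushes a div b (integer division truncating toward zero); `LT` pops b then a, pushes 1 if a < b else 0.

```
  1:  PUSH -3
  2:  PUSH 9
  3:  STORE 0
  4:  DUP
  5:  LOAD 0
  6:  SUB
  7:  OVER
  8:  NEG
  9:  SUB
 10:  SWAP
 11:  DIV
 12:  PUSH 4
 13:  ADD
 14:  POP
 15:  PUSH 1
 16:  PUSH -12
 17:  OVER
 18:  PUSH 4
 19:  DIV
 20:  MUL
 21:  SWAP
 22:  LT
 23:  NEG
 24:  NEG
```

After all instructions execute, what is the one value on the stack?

1

PUSH -3  -> -3
PUSH 9   -> -3 9
STORE 0  -> -3
DUP      -> -3 -3
LOAD 0   -> -3 -3 9
SUB      -> -3 -12
OVER     -> -3 -12 -3
NEG      -> -3 -12 3
SUB      -> -3 -15
SWAP     -> -15 -3
DIV      -> 5
PUSH 4   -> 5 4
ADD      -> 9
POP      -> (empty)
PUSH 1   -> 1
PUSH -12 -> 1 -12
OVER     -> 1 -12 1
PUSH 4   -> 1 -12 1 4
DIV      -> 1 -12 0
MUL      -> 1 0
SWAP     -> 0 1
LT       -> 1
NEG      -> -1
NEG      -> 1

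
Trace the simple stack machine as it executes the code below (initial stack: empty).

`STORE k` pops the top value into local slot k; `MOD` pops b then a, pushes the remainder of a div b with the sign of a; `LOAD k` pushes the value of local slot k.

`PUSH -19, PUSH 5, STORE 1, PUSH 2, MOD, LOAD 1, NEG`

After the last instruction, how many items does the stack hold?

2

PUSH -19 → -19
PUSH 5   → -19 5
STORE 1  → -19
PUSH 2   → -19 2
MOD      → -1
LOAD 1   → -1 5
NEG      → -1 -5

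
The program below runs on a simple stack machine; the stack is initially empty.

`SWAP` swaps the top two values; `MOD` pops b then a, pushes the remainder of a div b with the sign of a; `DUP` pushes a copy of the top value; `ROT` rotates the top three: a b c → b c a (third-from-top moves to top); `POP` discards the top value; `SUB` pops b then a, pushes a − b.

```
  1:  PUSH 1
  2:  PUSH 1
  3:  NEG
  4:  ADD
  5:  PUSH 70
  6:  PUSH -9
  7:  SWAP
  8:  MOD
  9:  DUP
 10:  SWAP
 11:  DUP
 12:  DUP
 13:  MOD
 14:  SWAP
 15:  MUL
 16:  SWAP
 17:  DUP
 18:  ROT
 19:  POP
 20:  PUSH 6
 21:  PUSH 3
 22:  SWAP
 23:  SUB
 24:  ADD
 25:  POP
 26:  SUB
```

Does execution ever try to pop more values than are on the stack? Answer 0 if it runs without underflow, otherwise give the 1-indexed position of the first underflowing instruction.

0

PUSH 1  → [1]
PUSH 1  → [1, 1]
NEG     → [1, -1]
ADD     → [0]
PUSH 70 → [0, 70]
PUSH -9 → [0, 70, -9]
SWAP    → [0, -9, 70]
MOD     → [0, -9]
DUP     → [0, -9, -9]
SWAP    → [0, -9, -9]
DUP     → [0, -9, -9, -9]
DUP     → [0, -9, -9, -9, -9]
MOD     → [0, -9, -9, 0]
SWAP    → [0, -9, 0, -9]
MUL     → [0, -9, 0]
SWAP    → [0, 0, -9]
DUP     → [0, 0, -9, -9]
ROT     → [0, -9, -9, 0]
POP     → [0, -9, -9]
PUSH 6  → [0, -9, -9, 6]
PUSH 3  → [0, -9, -9, 6, 3]
SWAP    → [0, -9, -9, 3, 6]
SUB     → [0, -9, -9, -3]
ADD     → [0, -9, -12]
POP     → [0, -9]
SUB     → [9]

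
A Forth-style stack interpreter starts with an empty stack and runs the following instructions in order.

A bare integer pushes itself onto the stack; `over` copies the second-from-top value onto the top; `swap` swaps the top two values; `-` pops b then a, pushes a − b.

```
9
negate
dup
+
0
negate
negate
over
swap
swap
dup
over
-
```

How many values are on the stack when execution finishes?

9      -> 9
negate -> -9
dup    -> -9 -9
+      -> -18
0      -> -18 0
negate -> -18 0
negate -> -18 0
over   -> -18 0 -18
swap   -> -18 -18 0
swap   -> -18 0 -18
dup    -> -18 0 -18 -18
over   -> -18 0 -18 -18 -18
-      -> -18 0 -18 0

4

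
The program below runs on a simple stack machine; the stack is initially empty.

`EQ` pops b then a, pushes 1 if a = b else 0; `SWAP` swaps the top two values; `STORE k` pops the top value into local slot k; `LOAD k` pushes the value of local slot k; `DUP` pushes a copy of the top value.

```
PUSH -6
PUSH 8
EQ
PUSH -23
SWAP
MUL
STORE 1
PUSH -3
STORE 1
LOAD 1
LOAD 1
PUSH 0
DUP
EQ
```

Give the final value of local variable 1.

PUSH -6  → -6
PUSH 8   → -6 8
EQ       → 0
PUSH -23 → 0 -23
SWAP     → -23 0
MUL      → 0
STORE 1  → (empty)
PUSH -3  → -3
STORE 1  → (empty)
LOAD 1   → -3
LOAD 1   → -3 -3
PUSH 0   → -3 -3 0
DUP      → -3 -3 0 0
EQ       → -3 -3 1

-3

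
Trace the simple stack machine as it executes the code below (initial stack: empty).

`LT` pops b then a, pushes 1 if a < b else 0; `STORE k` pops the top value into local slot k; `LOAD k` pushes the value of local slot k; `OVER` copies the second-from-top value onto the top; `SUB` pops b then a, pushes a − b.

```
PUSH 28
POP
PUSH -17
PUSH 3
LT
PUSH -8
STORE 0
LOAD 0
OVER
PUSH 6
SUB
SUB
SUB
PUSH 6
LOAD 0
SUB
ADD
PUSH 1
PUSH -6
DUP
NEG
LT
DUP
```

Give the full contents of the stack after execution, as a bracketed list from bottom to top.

[18, 1, 1, 1]

PUSH 28  → 28
POP      → (empty)
PUSH -17 → -17
PUSH 3   → -17 3
LT       → 1
PUSH -8  → 1 -8
STORE 0  → 1
LOAD 0   → 1 -8
OVER     → 1 -8 1
PUSH 6   → 1 -8 1 6
SUB      → 1 -8 -5
SUB      → 1 -3
SUB      → 4
PUSH 6   → 4 6
LOAD 0   → 4 6 -8
SUB      → 4 14
ADD      → 18
PUSH 1   → 18 1
PUSH -6  → 18 1 -6
DUP      → 18 1 -6 -6
NEG      → 18 1 -6 6
LT       → 18 1 1
DUP      → 18 1 1 1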